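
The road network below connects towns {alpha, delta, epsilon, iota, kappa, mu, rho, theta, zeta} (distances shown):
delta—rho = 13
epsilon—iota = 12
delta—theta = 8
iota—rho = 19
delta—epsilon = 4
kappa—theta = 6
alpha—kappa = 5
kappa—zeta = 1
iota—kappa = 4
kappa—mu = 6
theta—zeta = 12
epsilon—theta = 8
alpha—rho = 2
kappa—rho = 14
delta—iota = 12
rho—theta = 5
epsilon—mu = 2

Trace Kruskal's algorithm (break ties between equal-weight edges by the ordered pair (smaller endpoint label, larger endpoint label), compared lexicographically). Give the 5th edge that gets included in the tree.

Sort edges by weight, then run Kruskal:
kappa—zeta (1): add — endpoints in different components.
alpha—rho (2): add — endpoints in different components.
epsilon—mu (2): add — endpoints in different components.
delta—epsilon (4): add — endpoints in different components.
iota—kappa (4): add — endpoints in different components.
alpha—kappa (5): add — endpoints in different components.
rho—theta (5): add — endpoints in different components.
kappa—mu (6): add — endpoints in different components.
The 5th edge added is iota—kappa.

iota-kappa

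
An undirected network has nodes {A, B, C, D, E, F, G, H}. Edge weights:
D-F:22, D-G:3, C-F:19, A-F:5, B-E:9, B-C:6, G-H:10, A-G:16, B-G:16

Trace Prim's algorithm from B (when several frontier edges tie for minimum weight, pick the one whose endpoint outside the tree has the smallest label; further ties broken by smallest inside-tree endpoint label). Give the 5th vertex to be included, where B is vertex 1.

Prim, starting at B.
Step 1: frontier [B-C 6, B-E 9, B-G 16] → take B-C (6); add C.
Step 2: frontier [B-E 9, B-G 16, C-F 19] → take B-E (9); add E.
Step 3: frontier [B-G 16, C-F 19] → take B-G (16); add G.
Step 4: frontier [C-F 19, D-G 3, G-H 10, A-G 16] → take D-G (3); add D.
Step 5: frontier [C-F 19, D-F 22, G-H 10, A-G 16] → take G-H (10); add H.
Step 6: frontier [C-F 19, D-F 22, A-G 16] → take A-G (16); add A.
Step 7: frontier [A-F 5, C-F 19, D-F 22] → take A-F (5); add F.
Vertex order: B, C, E, G, D, H, A, F. The 5th vertex is D.

D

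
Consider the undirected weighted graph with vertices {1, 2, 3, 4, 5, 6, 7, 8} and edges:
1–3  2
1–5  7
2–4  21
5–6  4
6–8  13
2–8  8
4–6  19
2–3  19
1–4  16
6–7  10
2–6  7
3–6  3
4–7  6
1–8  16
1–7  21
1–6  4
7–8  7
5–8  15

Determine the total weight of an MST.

37

Sort edges by weight, then run Kruskal:
1–3 (2): add — endpoints in different components.
3–6 (3): add — endpoints in different components.
1–6 (4): skip — 1 and 6 already connected.
5–6 (4): add — endpoints in different components.
4–7 (6): add — endpoints in different components.
1–5 (7): skip — 1 and 5 already connected.
2–6 (7): add — endpoints in different components.
7–8 (7): add — endpoints in different components.
2–8 (8): add — endpoints in different components.
MST edges: 1–3, 3–6, 5–6, 4–7, 2–6, 7–8, 2–8; total weight 2+3+4+6+7+7+8 = 37.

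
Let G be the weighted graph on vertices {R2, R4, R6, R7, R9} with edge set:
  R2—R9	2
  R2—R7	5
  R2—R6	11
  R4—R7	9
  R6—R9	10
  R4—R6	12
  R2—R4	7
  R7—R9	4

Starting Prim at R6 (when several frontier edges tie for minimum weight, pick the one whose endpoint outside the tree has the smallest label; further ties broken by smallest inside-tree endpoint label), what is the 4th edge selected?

Prim's algorithm from R6:
Step 1: cheapest edge leaving the tree is R6—R9 (10); add R9.
Step 2: cheapest edge leaving the tree is R2—R9 (2); add R2.
Step 3: cheapest edge leaving the tree is R7—R9 (4); add R7.
Step 4: cheapest edge leaving the tree is R2—R4 (7); add R4.
The 4th edge added is R2—R4.

R2-R4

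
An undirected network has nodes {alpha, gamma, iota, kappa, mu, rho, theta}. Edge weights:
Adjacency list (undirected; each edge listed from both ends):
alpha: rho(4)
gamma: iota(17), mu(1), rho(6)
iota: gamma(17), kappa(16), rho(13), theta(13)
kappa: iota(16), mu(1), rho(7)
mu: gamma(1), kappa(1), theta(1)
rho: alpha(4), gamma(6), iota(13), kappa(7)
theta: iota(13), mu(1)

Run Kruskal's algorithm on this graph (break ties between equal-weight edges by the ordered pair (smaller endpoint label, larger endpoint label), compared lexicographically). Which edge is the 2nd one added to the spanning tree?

kappa-mu

Sort edges by weight, then run Kruskal:
gamma-mu (1): add — endpoints in different components.
kappa-mu (1): add — endpoints in different components.
mu-theta (1): add — endpoints in different components.
alpha-rho (4): add — endpoints in different components.
gamma-rho (6): add — endpoints in different components.
kappa-rho (7): skip — kappa and rho already connected.
iota-rho (13): add — endpoints in different components.
The 2nd edge added is kappa-mu.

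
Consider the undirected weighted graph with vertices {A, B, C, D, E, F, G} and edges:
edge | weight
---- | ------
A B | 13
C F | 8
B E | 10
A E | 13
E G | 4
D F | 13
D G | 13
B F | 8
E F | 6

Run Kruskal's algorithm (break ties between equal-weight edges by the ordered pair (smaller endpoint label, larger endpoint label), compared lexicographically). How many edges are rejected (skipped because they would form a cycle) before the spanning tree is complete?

Sort edges by weight, then run Kruskal:
E G (4): add. Components now {A} {B} {C} {D} {E,G} {F}
E F (6): add. Components now {A} {B} {C} {D} {E,F,G}
B F (8): add. Components now {A} {B,E,F,G} {C} {D}
C F (8): add. Components now {A} {B,C,E,F,G} {D}
B E (10): skip — B and E already connected.
A B (13): add. Components now {A,B,C,E,F,G} {D}
A E (13): skip — A and E already connected.
D F (13): add. Components now {A,B,C,D,E,F,G}
Edges rejected before the tree was complete: 2.

2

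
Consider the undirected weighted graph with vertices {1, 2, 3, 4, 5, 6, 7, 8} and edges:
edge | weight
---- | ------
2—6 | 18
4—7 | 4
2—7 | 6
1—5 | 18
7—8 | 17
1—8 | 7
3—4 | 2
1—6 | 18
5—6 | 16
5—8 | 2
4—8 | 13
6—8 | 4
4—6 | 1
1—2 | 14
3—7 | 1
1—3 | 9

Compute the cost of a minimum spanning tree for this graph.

Sort edges by weight, then run Kruskal:
3—7 (1): add — endpoints in different components.
4—6 (1): add — endpoints in different components.
3—4 (2): add — endpoints in different components.
5—8 (2): add — endpoints in different components.
4—7 (4): skip — 4 and 7 already connected.
6—8 (4): add — endpoints in different components.
2—7 (6): add — endpoints in different components.
1—8 (7): add — endpoints in different components.
MST edges: 3—7, 4—6, 3—4, 5—8, 6—8, 2—7, 1—8; total weight 1+1+2+2+4+6+7 = 23.

23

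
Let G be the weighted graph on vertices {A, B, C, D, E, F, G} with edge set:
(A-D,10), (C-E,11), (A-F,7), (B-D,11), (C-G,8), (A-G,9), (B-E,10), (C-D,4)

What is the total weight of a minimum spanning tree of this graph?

Kruskal: consider edges lightest-first.
C-D (4): add — endpoints in different components.
A-F (7): add — endpoints in different components.
C-G (8): add — endpoints in different components.
A-G (9): add — endpoints in different components.
A-D (10): skip — A and D already connected.
B-E (10): add — endpoints in different components.
B-D (11): add — endpoints in different components.
MST edges: C-D, A-F, C-G, A-G, B-E, B-D; total weight 4+7+8+9+10+11 = 49.

49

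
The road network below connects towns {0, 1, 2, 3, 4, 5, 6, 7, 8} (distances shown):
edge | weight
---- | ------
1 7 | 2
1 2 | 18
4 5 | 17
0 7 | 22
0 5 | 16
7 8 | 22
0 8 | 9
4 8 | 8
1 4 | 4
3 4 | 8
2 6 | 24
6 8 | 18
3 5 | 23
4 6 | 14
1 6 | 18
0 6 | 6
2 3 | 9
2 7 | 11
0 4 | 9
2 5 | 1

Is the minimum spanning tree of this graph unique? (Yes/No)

No

Sort edges by weight, then run Kruskal:
2 5 (1): add — endpoints in different components.
1 7 (2): add — endpoints in different components.
1 4 (4): add — endpoints in different components.
0 6 (6): add — endpoints in different components.
3 4 (8): add — endpoints in different components.
4 8 (8): add — endpoints in different components.
0 4 (9): add — endpoints in different components.
0 8 (9): skip — 0 and 8 already connected.
2 3 (9): add — endpoints in different components.
Non-tree edge 0 8 has weight 9, equal to the heaviest edge on its tree cycle — swapping gives another MST of the same weight. Not unique.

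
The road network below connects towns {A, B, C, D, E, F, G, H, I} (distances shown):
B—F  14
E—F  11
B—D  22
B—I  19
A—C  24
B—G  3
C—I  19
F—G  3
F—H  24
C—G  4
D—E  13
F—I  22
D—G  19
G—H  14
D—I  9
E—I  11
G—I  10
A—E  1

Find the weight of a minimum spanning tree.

Kruskal: consider edges lightest-first.
A—E (1): add — endpoints in different components.
B—G (3): add — endpoints in different components.
F—G (3): add — endpoints in different components.
C—G (4): add — endpoints in different components.
D—I (9): add — endpoints in different components.
G—I (10): add — endpoints in different components.
E—F (11): add — endpoints in different components.
E—I (11): skip — E and I already connected.
D—E (13): skip — D and E already connected.
B—F (14): skip — B and F already connected.
G—H (14): add — endpoints in different components.
MST edges: A—E, B—G, F—G, C—G, D—I, G—I, E—F, G—H; total weight 1+3+3+4+9+10+11+14 = 55.

55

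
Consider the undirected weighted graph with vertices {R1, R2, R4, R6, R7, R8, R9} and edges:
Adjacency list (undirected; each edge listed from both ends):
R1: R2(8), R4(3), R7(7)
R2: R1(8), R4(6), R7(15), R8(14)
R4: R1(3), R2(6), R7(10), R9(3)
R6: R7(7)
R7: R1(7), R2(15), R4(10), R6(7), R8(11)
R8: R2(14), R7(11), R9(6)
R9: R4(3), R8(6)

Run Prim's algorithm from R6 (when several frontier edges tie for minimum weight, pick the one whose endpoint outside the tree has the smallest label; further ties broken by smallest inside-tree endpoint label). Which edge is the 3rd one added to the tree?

Prim's algorithm from R6:
Step 1: cheapest edge leaving the tree is R6-R7 (7); add R7.
Step 2: cheapest edge leaving the tree is R1-R7 (7); add R1.
Step 3: cheapest edge leaving the tree is R1-R4 (3); add R4.
Step 4: cheapest edge leaving the tree is R4-R9 (3); add R9.
Step 5: cheapest edge leaving the tree is R2-R4 (6); add R2.
Step 6: cheapest edge leaving the tree is R8-R9 (6); add R8.
The 3rd edge added is R1-R4.

R1-R4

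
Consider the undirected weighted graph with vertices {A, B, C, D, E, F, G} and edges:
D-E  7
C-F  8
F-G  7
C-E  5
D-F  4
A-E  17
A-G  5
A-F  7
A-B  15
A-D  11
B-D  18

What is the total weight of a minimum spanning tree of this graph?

43

Sort edges by weight, then run Kruskal:
D-F (4): add. Components now {A} {B} {C} {D,F} {E} {G}
A-G (5): add. Components now {A,G} {B} {C} {D,F} {E}
C-E (5): add. Components now {A,G} {B} {C,E} {D,F}
A-F (7): add. Components now {A,D,F,G} {B} {C,E}
D-E (7): add. Components now {A,C,D,E,F,G} {B}
F-G (7): skip — F and G already connected.
C-F (8): skip — C and F already connected.
A-D (11): skip — A and D already connected.
A-B (15): add. Components now {A,B,C,D,E,F,G}
MST edges: D-F, A-G, C-E, A-F, D-E, A-B; total weight 4+5+5+7+7+15 = 43.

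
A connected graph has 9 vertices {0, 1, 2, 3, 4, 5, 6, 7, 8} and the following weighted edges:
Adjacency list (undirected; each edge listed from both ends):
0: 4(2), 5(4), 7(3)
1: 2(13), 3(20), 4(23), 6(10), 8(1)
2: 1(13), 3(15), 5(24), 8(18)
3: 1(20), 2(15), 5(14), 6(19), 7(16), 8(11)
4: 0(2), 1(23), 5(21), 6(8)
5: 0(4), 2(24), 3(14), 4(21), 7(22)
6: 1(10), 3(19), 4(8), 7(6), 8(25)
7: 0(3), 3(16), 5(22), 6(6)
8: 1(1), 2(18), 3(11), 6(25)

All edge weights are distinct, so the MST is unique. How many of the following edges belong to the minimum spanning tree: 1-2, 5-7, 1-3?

1

Kruskal's algorithm — process edges by increasing weight (ties by edge label):
1-8 (1): add — endpoints in different components.
0-4 (2): add — endpoints in different components.
0-7 (3): add — endpoints in different components.
0-5 (4): add — endpoints in different components.
6-7 (6): add — endpoints in different components.
4-6 (8): skip — 4 and 6 already connected.
1-6 (10): add — endpoints in different components.
3-8 (11): add — endpoints in different components.
1-2 (13): add — endpoints in different components.
MST edge set: {1-8, 0-4, 0-7, 0-5, 6-7, 1-6, 3-8, 1-2}.
Of the listed edges, {1-2} are in the MST → 1.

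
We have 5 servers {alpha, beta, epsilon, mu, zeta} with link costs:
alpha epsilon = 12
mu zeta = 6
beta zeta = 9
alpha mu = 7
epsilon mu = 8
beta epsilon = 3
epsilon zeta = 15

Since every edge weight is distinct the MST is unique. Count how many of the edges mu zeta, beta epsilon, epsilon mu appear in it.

3

Sort edges by weight, then run Kruskal:
beta epsilon (3): add — endpoints in different components.
mu zeta (6): add — endpoints in different components.
alpha mu (7): add — endpoints in different components.
epsilon mu (8): add — endpoints in different components.
MST edge set: {beta epsilon, mu zeta, alpha mu, epsilon mu}.
Of the listed edges, {mu zeta, beta epsilon, epsilon mu} are in the MST → 3.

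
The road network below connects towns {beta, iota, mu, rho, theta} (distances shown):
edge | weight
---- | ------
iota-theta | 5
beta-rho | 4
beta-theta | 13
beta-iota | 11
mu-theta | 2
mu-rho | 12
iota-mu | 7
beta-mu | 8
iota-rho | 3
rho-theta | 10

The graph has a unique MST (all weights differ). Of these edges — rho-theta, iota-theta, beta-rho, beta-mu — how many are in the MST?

2

Kruskal: consider edges lightest-first.
mu-theta (2): add. Components now {rho} {mu,theta} {beta} {iota}
iota-rho (3): add. Components now {iota,rho} {mu,theta} {beta}
beta-rho (4): add. Components now {beta,iota,rho} {mu,theta}
iota-theta (5): add. Components now {beta,iota,mu,rho,theta}
MST edge set: {mu-theta, iota-rho, beta-rho, iota-theta}.
Of the listed edges, {iota-theta, beta-rho} are in the MST → 2.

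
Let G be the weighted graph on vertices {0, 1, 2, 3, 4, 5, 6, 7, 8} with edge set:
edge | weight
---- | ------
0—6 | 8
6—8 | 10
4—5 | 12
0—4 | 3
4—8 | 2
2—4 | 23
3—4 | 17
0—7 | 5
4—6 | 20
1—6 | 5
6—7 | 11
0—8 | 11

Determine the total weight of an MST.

Kruskal's algorithm — process edges by increasing weight (ties by edge label):
4—8 (2): add — endpoints in different components.
0—4 (3): add — endpoints in different components.
0—7 (5): add — endpoints in different components.
1—6 (5): add — endpoints in different components.
0—6 (8): add — endpoints in different components.
6—8 (10): skip — 6 and 8 already connected.
0—8 (11): skip — 0 and 8 already connected.
6—7 (11): skip — 6 and 7 already connected.
4—5 (12): add — endpoints in different components.
3—4 (17): add — endpoints in different components.
4—6 (20): skip — 4 and 6 already connected.
2—4 (23): add — endpoints in different components.
MST edges: 4—8, 0—4, 0—7, 1—6, 0—6, 4—5, 3—4, 2—4; total weight 2+3+5+5+8+12+17+23 = 75.

75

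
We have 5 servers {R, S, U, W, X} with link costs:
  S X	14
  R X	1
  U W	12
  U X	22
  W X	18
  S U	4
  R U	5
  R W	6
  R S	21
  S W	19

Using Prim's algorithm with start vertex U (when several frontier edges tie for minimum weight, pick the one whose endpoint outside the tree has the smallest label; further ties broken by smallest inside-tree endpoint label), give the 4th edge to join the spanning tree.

Grow the tree from U using Prim:
Step 1: cheapest edge leaving the tree is S U (4); add S.
Step 2: cheapest edge leaving the tree is R U (5); add R.
Step 3: cheapest edge leaving the tree is R X (1); add X.
Step 4: cheapest edge leaving the tree is R W (6); add W.
The 4th edge added is R W.

R-W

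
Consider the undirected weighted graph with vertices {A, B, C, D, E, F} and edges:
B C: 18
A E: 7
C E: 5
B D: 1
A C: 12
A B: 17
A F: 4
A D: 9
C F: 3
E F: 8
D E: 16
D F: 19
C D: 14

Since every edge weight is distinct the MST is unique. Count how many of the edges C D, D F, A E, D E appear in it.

0

Sort edges by weight, then run Kruskal:
B D (1): add — endpoints in different components.
C F (3): add — endpoints in different components.
A F (4): add — endpoints in different components.
C E (5): add — endpoints in different components.
A E (7): skip — A and E already connected.
E F (8): skip — E and F already connected.
A D (9): add — endpoints in different components.
MST edge set: {B D, C F, A F, C E, A D}.
Of the listed edges, {} are in the MST → 0.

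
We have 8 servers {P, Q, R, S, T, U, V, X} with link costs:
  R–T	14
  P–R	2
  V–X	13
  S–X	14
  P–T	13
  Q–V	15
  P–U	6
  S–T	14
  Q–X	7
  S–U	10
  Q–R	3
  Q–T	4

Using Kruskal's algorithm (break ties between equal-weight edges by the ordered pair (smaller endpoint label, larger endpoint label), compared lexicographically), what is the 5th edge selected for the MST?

Q-X

Sort edges by weight, then run Kruskal:
P–R (2): add — endpoints in different components.
Q–R (3): add — endpoints in different components.
Q–T (4): add — endpoints in different components.
P–U (6): add — endpoints in different components.
Q–X (7): add — endpoints in different components.
S–U (10): add — endpoints in different components.
P–T (13): skip — T and P already connected.
V–X (13): add — endpoints in different components.
The 5th edge added is Q–X.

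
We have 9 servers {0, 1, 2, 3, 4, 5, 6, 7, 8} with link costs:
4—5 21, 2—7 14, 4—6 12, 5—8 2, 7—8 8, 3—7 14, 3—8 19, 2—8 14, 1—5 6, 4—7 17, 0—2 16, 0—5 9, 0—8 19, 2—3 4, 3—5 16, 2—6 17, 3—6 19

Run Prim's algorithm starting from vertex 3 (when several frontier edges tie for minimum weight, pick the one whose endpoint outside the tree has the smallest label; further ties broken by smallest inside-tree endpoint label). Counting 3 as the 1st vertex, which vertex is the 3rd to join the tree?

7

Grow the tree from 3 using Prim:
Step 1: cheapest edge leaving the tree is 2—3 (4); add 2.
Step 2: cheapest edge leaving the tree is 2—7 (14); add 7.
Step 3: cheapest edge leaving the tree is 7—8 (8); add 8.
Step 4: cheapest edge leaving the tree is 5—8 (2); add 5.
Step 5: cheapest edge leaving the tree is 1—5 (6); add 1.
Step 6: cheapest edge leaving the tree is 0—5 (9); add 0.
Step 7: cheapest edge leaving the tree is 4—7 (17); add 4.
Step 8: cheapest edge leaving the tree is 4—6 (12); add 6.
Vertex order: 3, 2, 7, 8, 5, 1, 0, 4, 6. The 3rd vertex is 7.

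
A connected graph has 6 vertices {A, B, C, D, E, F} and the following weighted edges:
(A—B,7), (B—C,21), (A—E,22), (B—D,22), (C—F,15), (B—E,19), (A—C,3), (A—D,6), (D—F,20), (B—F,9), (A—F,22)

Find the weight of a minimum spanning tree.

44

Prim, starting at A.
Step 1: cheapest edge leaving the tree is A—C (3); add C.
Step 2: cheapest edge leaving the tree is A—D (6); add D.
Step 3: cheapest edge leaving the tree is A—B (7); add B.
Step 4: cheapest edge leaving the tree is B—F (9); add F.
Step 5: cheapest edge leaving the tree is B—E (19); add E.
MST edges: A—C, A—D, A—B, B—F, B—E; total weight 3+6+7+9+19 = 44.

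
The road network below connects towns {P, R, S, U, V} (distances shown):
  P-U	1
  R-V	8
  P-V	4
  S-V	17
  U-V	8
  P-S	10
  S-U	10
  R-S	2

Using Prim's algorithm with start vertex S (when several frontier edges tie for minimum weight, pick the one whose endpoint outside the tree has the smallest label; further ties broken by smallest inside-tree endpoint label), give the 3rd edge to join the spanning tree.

Prim, starting at S.
Step 1: cheapest edge leaving the tree is R-S (2); add R.
Step 2: cheapest edge leaving the tree is R-V (8); add V.
Step 3: cheapest edge leaving the tree is P-V (4); add P.
Step 4: cheapest edge leaving the tree is P-U (1); add U.
The 3rd edge added is P-V.

P-V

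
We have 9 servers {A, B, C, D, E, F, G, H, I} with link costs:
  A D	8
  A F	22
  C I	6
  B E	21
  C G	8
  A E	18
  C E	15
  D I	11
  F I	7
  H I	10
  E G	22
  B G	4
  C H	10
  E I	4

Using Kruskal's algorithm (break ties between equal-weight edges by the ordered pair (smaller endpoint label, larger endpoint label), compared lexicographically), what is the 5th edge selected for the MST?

A-D

Kruskal's algorithm — process edges by increasing weight (ties by edge label):
B G (4): add — endpoints in different components.
E I (4): add — endpoints in different components.
C I (6): add — endpoints in different components.
F I (7): add — endpoints in different components.
A D (8): add — endpoints in different components.
C G (8): add — endpoints in different components.
C H (10): add — endpoints in different components.
H I (10): skip — H and I already connected.
D I (11): add — endpoints in different components.
The 5th edge added is A D.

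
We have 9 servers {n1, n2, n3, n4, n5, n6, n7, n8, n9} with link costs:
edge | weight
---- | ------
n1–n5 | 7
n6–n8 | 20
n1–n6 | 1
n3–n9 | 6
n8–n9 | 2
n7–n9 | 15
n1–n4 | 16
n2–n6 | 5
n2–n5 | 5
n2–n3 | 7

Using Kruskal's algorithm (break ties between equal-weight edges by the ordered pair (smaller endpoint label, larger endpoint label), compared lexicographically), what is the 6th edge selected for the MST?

n2-n3

Kruskal's algorithm — process edges by increasing weight (ties by edge label):
n1–n6 (1): add — endpoints in different components.
n8–n9 (2): add — endpoints in different components.
n2–n5 (5): add — endpoints in different components.
n2–n6 (5): add — endpoints in different components.
n3–n9 (6): add — endpoints in different components.
n1–n5 (7): skip — n1 and n5 already connected.
n2–n3 (7): add — endpoints in different components.
n7–n9 (15): add — endpoints in different components.
n1–n4 (16): add — endpoints in different components.
The 6th edge added is n2–n3.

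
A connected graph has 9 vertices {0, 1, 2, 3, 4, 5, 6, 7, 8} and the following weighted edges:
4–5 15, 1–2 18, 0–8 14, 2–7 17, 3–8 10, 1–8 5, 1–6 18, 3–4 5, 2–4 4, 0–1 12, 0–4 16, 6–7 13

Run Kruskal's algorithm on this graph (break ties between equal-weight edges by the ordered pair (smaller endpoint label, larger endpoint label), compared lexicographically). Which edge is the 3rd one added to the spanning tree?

3-4

Sort edges by weight, then run Kruskal:
2–4 (4): add — endpoints in different components.
1–8 (5): add — endpoints in different components.
3–4 (5): add — endpoints in different components.
3–8 (10): add — endpoints in different components.
0–1 (12): add — endpoints in different components.
6–7 (13): add — endpoints in different components.
0–8 (14): skip — 0 and 8 already connected.
4–5 (15): add — endpoints in different components.
0–4 (16): skip — 0 and 4 already connected.
2–7 (17): add — endpoints in different components.
The 3rd edge added is 3–4.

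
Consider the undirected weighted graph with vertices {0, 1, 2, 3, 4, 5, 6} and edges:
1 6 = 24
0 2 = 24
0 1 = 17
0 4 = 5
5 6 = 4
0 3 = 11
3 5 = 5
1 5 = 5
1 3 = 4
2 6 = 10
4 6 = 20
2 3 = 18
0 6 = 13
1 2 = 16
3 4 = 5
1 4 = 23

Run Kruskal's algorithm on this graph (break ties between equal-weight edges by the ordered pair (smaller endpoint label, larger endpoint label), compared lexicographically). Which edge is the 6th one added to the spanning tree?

2-6

Sort edges by weight, then run Kruskal:
1 3 (4): add — endpoints in different components.
5 6 (4): add — endpoints in different components.
0 4 (5): add — endpoints in different components.
1 5 (5): add — endpoints in different components.
3 4 (5): add — endpoints in different components.
3 5 (5): skip — 3 and 5 already connected.
2 6 (10): add — endpoints in different components.
The 6th edge added is 2 6.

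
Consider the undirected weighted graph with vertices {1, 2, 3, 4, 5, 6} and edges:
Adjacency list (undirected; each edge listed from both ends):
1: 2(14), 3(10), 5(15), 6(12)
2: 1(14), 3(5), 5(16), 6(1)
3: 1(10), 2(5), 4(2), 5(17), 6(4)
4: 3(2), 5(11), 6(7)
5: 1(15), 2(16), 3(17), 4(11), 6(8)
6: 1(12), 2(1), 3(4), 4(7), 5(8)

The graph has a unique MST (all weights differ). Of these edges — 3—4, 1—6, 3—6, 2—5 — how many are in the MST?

2

Sort edges by weight, then run Kruskal:
2—6 (1): add. Components now {1} {2,6} {3} {4} {5}
3—4 (2): add. Components now {1} {2,6} {3,4} {5}
3—6 (4): add. Components now {1} {2,3,4,6} {5}
2—3 (5): skip — 2 and 3 already connected.
4—6 (7): skip — 4 and 6 already connected.
5—6 (8): add. Components now {1} {2,3,4,5,6}
1—3 (10): add. Components now {1,2,3,4,5,6}
MST edge set: {2—6, 3—4, 3—6, 5—6, 1—3}.
Of the listed edges, {3—4, 3—6} are in the MST → 2.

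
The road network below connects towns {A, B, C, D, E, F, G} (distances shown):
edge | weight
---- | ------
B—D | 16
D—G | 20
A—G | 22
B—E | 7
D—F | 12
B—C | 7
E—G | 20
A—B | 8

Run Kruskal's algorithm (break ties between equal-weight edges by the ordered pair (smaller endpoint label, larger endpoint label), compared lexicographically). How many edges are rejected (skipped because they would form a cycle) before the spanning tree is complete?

Sort edges by weight, then run Kruskal:
B—C (7): add. Components now {A} {B,C} {D} {E} {F} {G}
B—E (7): add. Components now {A} {B,C,E} {D} {F} {G}
A—B (8): add. Components now {A,B,C,E} {D} {F} {G}
D—F (12): add. Components now {A,B,C,E} {D,F} {G}
B—D (16): add. Components now {A,B,C,D,E,F} {G}
D—G (20): add. Components now {A,B,C,D,E,F,G}
Edges rejected before the tree was complete: 0.

0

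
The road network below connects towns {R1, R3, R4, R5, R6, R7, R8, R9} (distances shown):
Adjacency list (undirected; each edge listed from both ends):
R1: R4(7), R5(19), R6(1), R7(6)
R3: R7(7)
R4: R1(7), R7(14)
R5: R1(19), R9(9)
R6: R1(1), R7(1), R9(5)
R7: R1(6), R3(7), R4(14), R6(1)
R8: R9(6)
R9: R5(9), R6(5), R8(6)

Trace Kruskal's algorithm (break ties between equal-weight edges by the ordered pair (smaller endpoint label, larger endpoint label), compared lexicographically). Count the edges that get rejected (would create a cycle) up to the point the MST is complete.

1

Kruskal's algorithm — process edges by increasing weight (ties by edge label):
R1—R6 (1): add — endpoints in different components.
R6—R7 (1): add — endpoints in different components.
R6—R9 (5): add — endpoints in different components.
R1—R7 (6): skip — R1 and R7 already connected.
R8—R9 (6): add — endpoints in different components.
R1—R4 (7): add — endpoints in different components.
R3—R7 (7): add — endpoints in different components.
R5—R9 (9): add — endpoints in different components.
Edges rejected before the tree was complete: 1.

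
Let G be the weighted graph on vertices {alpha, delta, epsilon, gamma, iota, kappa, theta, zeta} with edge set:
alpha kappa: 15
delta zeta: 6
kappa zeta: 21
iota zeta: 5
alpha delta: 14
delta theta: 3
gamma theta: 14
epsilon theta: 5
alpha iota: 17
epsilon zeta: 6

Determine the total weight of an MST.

Kruskal: consider edges lightest-first.
delta theta (3): add — endpoints in different components.
epsilon theta (5): add — endpoints in different components.
iota zeta (5): add — endpoints in different components.
delta zeta (6): add — endpoints in different components.
epsilon zeta (6): skip — zeta and epsilon already connected.
alpha delta (14): add — endpoints in different components.
gamma theta (14): add — endpoints in different components.
alpha kappa (15): add — endpoints in different components.
MST edges: delta theta, epsilon theta, iota zeta, delta zeta, alpha delta, gamma theta, alpha kappa; total weight 3+5+5+6+14+14+15 = 62.

62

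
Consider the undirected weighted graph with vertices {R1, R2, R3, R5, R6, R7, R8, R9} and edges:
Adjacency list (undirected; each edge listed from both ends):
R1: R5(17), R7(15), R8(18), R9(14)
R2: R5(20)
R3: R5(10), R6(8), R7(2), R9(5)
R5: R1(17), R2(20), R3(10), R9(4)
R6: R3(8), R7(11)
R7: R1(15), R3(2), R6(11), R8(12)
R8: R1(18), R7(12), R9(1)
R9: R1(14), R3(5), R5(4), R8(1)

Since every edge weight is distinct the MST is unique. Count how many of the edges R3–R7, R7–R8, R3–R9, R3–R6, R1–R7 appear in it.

3

Kruskal's algorithm — process edges by increasing weight (ties by edge label):
R8–R9 (1): add — endpoints in different components.
R3–R7 (2): add — endpoints in different components.
R5–R9 (4): add — endpoints in different components.
R3–R9 (5): add — endpoints in different components.
R3–R6 (8): add — endpoints in different components.
R3–R5 (10): skip — R3 and R5 already connected.
R6–R7 (11): skip — R7 and R6 already connected.
R7–R8 (12): skip — R7 and R8 already connected.
R1–R9 (14): add — endpoints in different components.
R1–R7 (15): skip — R1 and R7 already connected.
R1–R5 (17): skip — R1 and R5 already connected.
R1–R8 (18): skip — R1 and R8 already connected.
R2–R5 (20): add — endpoints in different components.
MST edge set: {R8–R9, R3–R7, R5–R9, R3–R9, R3–R6, R1–R9, R2–R5}.
Of the listed edges, {R3–R7, R3–R9, R3–R6} are in the MST → 3.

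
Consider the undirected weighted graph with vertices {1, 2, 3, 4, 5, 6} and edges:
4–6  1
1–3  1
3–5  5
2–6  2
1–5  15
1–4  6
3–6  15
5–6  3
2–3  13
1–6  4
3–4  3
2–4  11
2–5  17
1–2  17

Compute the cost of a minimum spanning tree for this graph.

10

Prim's algorithm from 2:
Step 1: cheapest edge leaving the tree is 2–6 (2); add 6.
Step 2: cheapest edge leaving the tree is 4–6 (1); add 4.
Step 3: cheapest edge leaving the tree is 3–4 (3); add 3.
Step 4: cheapest edge leaving the tree is 1–3 (1); add 1.
Step 5: cheapest edge leaving the tree is 5–6 (3); add 5.
MST edges: 2–6, 4–6, 3–4, 1–3, 5–6; total weight 2+1+3+1+3 = 10.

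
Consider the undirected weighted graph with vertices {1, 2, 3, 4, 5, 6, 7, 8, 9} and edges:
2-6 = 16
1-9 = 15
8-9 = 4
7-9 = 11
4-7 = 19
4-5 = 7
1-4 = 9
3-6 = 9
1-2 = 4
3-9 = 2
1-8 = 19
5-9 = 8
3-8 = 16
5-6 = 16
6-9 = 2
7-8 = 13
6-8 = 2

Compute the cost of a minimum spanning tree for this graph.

45

Kruskal's algorithm — process edges by increasing weight (ties by edge label):
3-9 (2): add — endpoints in different components.
6-8 (2): add — endpoints in different components.
6-9 (2): add — endpoints in different components.
1-2 (4): add — endpoints in different components.
8-9 (4): skip — 8 and 9 already connected.
4-5 (7): add — endpoints in different components.
5-9 (8): add — endpoints in different components.
1-4 (9): add — endpoints in different components.
3-6 (9): skip — 3 and 6 already connected.
7-9 (11): add — endpoints in different components.
MST edges: 3-9, 6-8, 6-9, 1-2, 4-5, 5-9, 1-4, 7-9; total weight 2+2+2+4+7+8+9+11 = 45.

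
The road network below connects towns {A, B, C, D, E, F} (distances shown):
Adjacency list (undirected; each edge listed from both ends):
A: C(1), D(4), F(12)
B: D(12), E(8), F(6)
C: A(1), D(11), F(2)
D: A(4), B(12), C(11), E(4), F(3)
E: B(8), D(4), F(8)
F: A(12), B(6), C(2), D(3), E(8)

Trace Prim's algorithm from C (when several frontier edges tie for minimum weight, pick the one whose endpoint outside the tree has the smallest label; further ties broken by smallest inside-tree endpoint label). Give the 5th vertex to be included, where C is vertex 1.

E

Prim's algorithm from C:
Step 1: cheapest edge leaving the tree is A–C (1); add A.
Step 2: cheapest edge leaving the tree is C–F (2); add F.
Step 3: cheapest edge leaving the tree is D–F (3); add D.
Step 4: cheapest edge leaving the tree is D–E (4); add E.
Step 5: cheapest edge leaving the tree is B–F (6); add B.
Vertex order: C, A, F, D, E, B. The 5th vertex is E.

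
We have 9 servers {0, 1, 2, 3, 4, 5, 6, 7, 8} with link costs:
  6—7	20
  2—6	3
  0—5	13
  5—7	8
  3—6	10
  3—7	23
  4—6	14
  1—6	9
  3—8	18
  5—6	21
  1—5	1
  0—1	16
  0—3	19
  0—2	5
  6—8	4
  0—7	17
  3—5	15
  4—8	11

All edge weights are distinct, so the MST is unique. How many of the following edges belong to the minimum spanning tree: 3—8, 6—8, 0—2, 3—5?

2

Kruskal's algorithm — process edges by increasing weight (ties by edge label):
1—5 (1): add — endpoints in different components.
2—6 (3): add — endpoints in different components.
6—8 (4): add — endpoints in different components.
0—2 (5): add — endpoints in different components.
5—7 (8): add — endpoints in different components.
1—6 (9): add — endpoints in different components.
3—6 (10): add — endpoints in different components.
4—8 (11): add — endpoints in different components.
MST edge set: {1—5, 2—6, 6—8, 0—2, 5—7, 1—6, 3—6, 4—8}.
Of the listed edges, {6—8, 0—2} are in the MST → 2.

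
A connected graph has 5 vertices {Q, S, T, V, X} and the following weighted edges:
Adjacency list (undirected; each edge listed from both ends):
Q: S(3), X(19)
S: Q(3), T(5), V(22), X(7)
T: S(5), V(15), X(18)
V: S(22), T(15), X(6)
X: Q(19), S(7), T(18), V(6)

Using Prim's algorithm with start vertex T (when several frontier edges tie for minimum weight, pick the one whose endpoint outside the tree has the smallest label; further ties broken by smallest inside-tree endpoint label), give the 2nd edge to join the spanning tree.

Prim, starting at T.
Step 1: frontier [S T 5, T V 15, T X 18] → take S T (5); add S.
Step 2: frontier [Q S 3, S X 7, S V 22, T V 15, T X 18] → take Q S (3); add Q.
Step 3: frontier [Q X 19, S X 7, S V 22, T V 15, T X 18] → take S X (7); add X.
Step 4: frontier [S V 22, T V 15, V X 6] → take V X (6); add V.
The 2nd edge added is Q S.

Q-S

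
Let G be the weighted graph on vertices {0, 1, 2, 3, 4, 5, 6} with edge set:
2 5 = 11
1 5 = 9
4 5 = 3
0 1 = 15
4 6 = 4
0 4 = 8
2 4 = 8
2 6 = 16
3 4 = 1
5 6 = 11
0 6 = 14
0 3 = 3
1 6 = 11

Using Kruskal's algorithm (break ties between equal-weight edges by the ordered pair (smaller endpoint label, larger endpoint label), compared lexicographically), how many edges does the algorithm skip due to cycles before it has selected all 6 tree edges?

1

Sort edges by weight, then run Kruskal:
3 4 (1): add. Components now {0} {1} {2} {3,4} {5} {6}
0 3 (3): add. Components now {0,3,4} {1} {2} {5} {6}
4 5 (3): add. Components now {0,3,4,5} {1} {2} {6}
4 6 (4): add. Components now {0,3,4,5,6} {1} {2}
0 4 (8): skip — 0 and 4 already connected.
2 4 (8): add. Components now {0,2,3,4,5,6} {1}
1 5 (9): add. Components now {0,1,2,3,4,5,6}
Edges rejected before the tree was complete: 1.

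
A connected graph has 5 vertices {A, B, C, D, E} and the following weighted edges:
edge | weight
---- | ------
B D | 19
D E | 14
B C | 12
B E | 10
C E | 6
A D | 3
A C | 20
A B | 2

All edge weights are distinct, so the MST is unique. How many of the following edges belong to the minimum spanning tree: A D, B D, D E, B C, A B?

2

Sort edges by weight, then run Kruskal:
A B (2): add. Components now {A,B} {C} {D} {E}
A D (3): add. Components now {A,B,D} {C} {E}
C E (6): add. Components now {A,B,D} {C,E}
B E (10): add. Components now {A,B,C,D,E}
MST edge set: {A B, A D, C E, B E}.
Of the listed edges, {A D, A B} are in the MST → 2.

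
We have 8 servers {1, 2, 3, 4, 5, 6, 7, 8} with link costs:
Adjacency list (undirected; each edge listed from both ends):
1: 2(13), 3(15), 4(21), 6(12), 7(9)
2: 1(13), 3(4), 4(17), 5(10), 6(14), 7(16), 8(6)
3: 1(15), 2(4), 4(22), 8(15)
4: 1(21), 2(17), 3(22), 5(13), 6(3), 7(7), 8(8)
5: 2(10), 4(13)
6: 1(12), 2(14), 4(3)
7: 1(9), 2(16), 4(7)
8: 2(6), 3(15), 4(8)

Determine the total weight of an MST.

Kruskal: consider edges lightest-first.
4–6 (3): add — endpoints in different components.
2–3 (4): add — endpoints in different components.
2–8 (6): add — endpoints in different components.
4–7 (7): add — endpoints in different components.
4–8 (8): add — endpoints in different components.
1–7 (9): add — endpoints in different components.
2–5 (10): add — endpoints in different components.
MST edges: 4–6, 2–3, 2–8, 4–7, 4–8, 1–7, 2–5; total weight 3+4+6+7+8+9+10 = 47.

47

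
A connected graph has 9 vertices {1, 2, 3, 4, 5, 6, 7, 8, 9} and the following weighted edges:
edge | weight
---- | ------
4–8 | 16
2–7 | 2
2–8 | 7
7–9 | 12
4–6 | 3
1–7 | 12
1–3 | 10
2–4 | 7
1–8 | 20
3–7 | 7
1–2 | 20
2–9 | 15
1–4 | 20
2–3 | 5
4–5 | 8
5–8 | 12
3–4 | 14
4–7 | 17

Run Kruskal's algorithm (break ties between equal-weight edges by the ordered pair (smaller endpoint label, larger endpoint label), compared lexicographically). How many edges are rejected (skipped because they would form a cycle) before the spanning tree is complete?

Kruskal's algorithm — process edges by increasing weight (ties by edge label):
2–7 (2): add — endpoints in different components.
4–6 (3): add — endpoints in different components.
2–3 (5): add — endpoints in different components.
2–4 (7): add — endpoints in different components.
2–8 (7): add — endpoints in different components.
3–7 (7): skip — 3 and 7 already connected.
4–5 (8): add — endpoints in different components.
1–3 (10): add — endpoints in different components.
1–7 (12): skip — 1 and 7 already connected.
5–8 (12): skip — 5 and 8 already connected.
7–9 (12): add — endpoints in different components.
Edges rejected before the tree was complete: 3.

3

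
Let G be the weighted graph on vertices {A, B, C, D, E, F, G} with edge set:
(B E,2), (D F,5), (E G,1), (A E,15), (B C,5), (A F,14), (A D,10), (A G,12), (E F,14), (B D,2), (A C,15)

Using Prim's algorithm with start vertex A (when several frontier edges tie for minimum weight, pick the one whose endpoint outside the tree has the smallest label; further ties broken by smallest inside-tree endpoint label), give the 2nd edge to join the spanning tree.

Prim's algorithm from A:
Step 1: cheapest edge leaving the tree is A D (10); add D.
Step 2: cheapest edge leaving the tree is B D (2); add B.
Step 3: cheapest edge leaving the tree is B E (2); add E.
Step 4: cheapest edge leaving the tree is E G (1); add G.
Step 5: cheapest edge leaving the tree is B C (5); add C.
Step 6: cheapest edge leaving the tree is D F (5); add F.
The 2nd edge added is B D.

B-D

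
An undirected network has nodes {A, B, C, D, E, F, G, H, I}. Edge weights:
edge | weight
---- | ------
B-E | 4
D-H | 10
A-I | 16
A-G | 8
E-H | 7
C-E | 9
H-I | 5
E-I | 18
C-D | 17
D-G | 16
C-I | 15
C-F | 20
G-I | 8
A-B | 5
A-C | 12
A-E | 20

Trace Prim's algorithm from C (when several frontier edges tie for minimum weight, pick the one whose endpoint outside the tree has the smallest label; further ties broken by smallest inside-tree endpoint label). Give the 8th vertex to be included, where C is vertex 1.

Prim's algorithm from C:
Step 1: cheapest edge leaving the tree is C-E (9); add E.
Step 2: cheapest edge leaving the tree is B-E (4); add B.
Step 3: cheapest edge leaving the tree is A-B (5); add A.
Step 4: cheapest edge leaving the tree is E-H (7); add H.
Step 5: cheapest edge leaving the tree is H-I (5); add I.
Step 6: cheapest edge leaving the tree is A-G (8); add G.
Step 7: cheapest edge leaving the tree is D-H (10); add D.
Step 8: cheapest edge leaving the tree is C-F (20); add F.
Vertex order: C, E, B, A, H, I, G, D, F. The 8th vertex is D.

D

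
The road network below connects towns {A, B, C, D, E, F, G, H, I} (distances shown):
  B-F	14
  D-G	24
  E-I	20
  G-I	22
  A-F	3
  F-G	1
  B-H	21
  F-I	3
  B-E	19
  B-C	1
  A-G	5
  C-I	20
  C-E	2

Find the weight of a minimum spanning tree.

Prim, starting at F.
Step 1: cheapest edge leaving the tree is F-G (1); add G.
Step 2: cheapest edge leaving the tree is A-F (3); add A.
Step 3: cheapest edge leaving the tree is F-I (3); add I.
Step 4: cheapest edge leaving the tree is B-F (14); add B.
Step 5: cheapest edge leaving the tree is B-C (1); add C.
Step 6: cheapest edge leaving the tree is C-E (2); add E.
Step 7: cheapest edge leaving the tree is B-H (21); add H.
Step 8: cheapest edge leaving the tree is D-G (24); add D.
MST edges: F-G, A-F, F-I, B-F, B-C, C-E, B-H, D-G; total weight 1+3+3+14+1+2+21+24 = 69.

69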